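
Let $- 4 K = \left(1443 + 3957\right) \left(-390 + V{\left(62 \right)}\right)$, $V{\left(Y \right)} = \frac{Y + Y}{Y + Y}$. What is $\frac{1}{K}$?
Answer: $\frac{1}{525150} \approx 1.9042 \cdot 10^{-6}$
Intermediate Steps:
$V{\left(Y \right)} = 1$ ($V{\left(Y \right)} = \frac{2 Y}{2 Y} = 2 Y \frac{1}{2 Y} = 1$)
$K = 525150$ ($K = - \frac{\left(1443 + 3957\right) \left(-390 + 1\right)}{4} = - \frac{5400 \left(-389\right)}{4} = \left(- \frac{1}{4}\right) \left(-2100600\right) = 525150$)
$\frac{1}{K} = \frac{1}{525150}$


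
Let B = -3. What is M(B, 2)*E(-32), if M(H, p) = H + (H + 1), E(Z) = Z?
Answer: 160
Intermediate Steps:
M(H, p) = 1 + 2*H (M(H, p) = H + (1 + H) = 1 + 2*H)
M(B, 2)*E(-32) = (1 + 2*(-3))*(-32) = (1 - 6)*(-32) = -5*(-32) = 160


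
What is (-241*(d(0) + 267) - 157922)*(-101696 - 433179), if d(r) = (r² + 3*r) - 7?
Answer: 117983797250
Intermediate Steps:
d(r) = -7 + r² + 3*r
(-241*(d(0) + 267) - 157922)*(-101696 - 433179) = (-241*((-7 + 0² + 3*0) + 267) - 157922)*(-101696 - 433179) = (-241*((-7 + 0 + 0) + 267) - 157922)*(-534875) = (-241*(-7 + 267) - 157922)*(-534875) = (-241*260 - 157922)*(-534875) = (-62660 - 157922)*(-534875) = -220582*(-534875) = 117983797250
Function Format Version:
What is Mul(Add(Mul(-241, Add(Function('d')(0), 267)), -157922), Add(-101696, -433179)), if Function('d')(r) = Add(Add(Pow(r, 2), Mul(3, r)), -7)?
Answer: 117983797250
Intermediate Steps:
Function('d')(r) = Add(-7, Pow(r, 2), Mul(3, r))
Mul(Add(Mul(-241, Add(Function('d')(0), 267)), -157922), Add(-101696, -433179)) = Mul(Add(Mul(-241, Add(Add(-7, Pow(0, 2), Mul(3, 0)), 267)), -157922), Add(-101696, -433179)) = Mul(Add(Mul(-241, Add(Add(-7, 0, 0), 267)), -157922), -534875) = Mul(Add(Mul(-241, Add(-7, 267)), -157922), -534875) = Mul(Add(Mul(-241, 260), -157922), -534875) = Mul(Add(-62660, -157922), -534875) = Mul(-220582, -534875) = 117983797250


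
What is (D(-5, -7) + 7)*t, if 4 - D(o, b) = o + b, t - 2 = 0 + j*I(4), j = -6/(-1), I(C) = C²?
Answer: 2254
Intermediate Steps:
j = 6 (j = -6*(-1) = 6)
t = 98 (t = 2 + (0 + 6*4²) = 2 + (0 + 6*16) = 2 + (0 + 96) = 2 + 96 = 98)
D(o, b) = 4 - b - o (D(o, b) = 4 - (o + b) = 4 - (b + o) = 4 + (-b - o) = 4 - b - o)
(D(-5, -7) + 7)*t = ((4 - 1*(-7) - 1*(-5)) + 7)*98 = ((4 + 7 + 5) + 7)*98 = (16 + 7)*98 = 23*98 = 2254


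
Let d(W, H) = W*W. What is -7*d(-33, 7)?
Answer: -7623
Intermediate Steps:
d(W, H) = W**2
-7*d(-33, 7) = -7*(-33)**2 = -7*1089 = -7623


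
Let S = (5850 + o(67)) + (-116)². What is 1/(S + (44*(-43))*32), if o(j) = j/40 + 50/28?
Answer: -280/11545671 ≈ -2.4252e-5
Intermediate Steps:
o(j) = 25/14 + j/40 (o(j) = j*(1/40) + 50*(1/28) = j/40 + 25/14 = 25/14 + j/40)
S = 5406649/280 (S = (5850 + (25/14 + (1/40)*67)) + (-116)² = (5850 + (25/14 + 67/40)) + 13456 = (5850 + 969/280) + 13456 = 1638969/280 + 13456 = 5406649/280 ≈ 19309.)
1/(S + (44*(-43))*32) = 1/(5406649/280 + (44*(-43))*32) = 1/(5406649/280 - 1892*32) = 1/(5406649/280 - 60544) = 1/(-11545671/280) = -280/11545671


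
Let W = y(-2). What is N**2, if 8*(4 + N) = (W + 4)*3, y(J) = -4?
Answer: 16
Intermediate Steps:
W = -4
N = -4 (N = -4 + ((-4 + 4)*3)/8 = -4 + (0*3)/8 = -4 + (1/8)*0 = -4 + 0 = -4)
N**2 = (-4)**2 = 16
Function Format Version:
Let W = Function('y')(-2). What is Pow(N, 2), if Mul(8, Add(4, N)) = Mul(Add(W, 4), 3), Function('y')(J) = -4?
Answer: 16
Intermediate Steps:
W = -4
N = -4 (N = Add(-4, Mul(Rational(1, 8), Mul(Add(-4, 4), 3))) = Add(-4, Mul(Rational(1, 8), Mul(0, 3))) = Add(-4, Mul(Rational(1, 8), 0)) = Add(-4, 0) = -4)
Pow(N, 2) = Pow(-4, 2) = 16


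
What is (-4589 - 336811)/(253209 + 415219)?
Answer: -85350/167107 ≈ -0.51075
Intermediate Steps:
(-4589 - 336811)/(253209 + 415219) = -341400/668428 = -341400*1/668428 = -85350/167107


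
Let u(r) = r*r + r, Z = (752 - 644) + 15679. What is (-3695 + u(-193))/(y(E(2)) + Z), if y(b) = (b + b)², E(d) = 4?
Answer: 33361/15851 ≈ 2.1047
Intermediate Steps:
y(b) = 4*b² (y(b) = (2*b)² = 4*b²)
Z = 15787 (Z = 108 + 15679 = 15787)
u(r) = r + r² (u(r) = r² + r = r + r²)
(-3695 + u(-193))/(y(E(2)) + Z) = (-3695 - 193*(1 - 193))/(4*4² + 15787) = (-3695 - 193*(-192))/(4*16 + 15787) = (-3695 + 37056)/(64 + 15787) = 33361/15851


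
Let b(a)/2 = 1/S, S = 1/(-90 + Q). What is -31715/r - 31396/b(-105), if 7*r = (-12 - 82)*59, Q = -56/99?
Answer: 5304773261/24862718 ≈ 213.36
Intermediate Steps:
Q = -56/99 (Q = -56*1/99 = -56/99 ≈ -0.56566)
r = -5546/7 (r = ((-12 - 82)*59)/7 = (-94*59)/7 = (1/7)*(-5546) = -5546/7 ≈ -792.29)
S = -99/8966 (S = 1/(-90 - 56/99) = 1/(-8966/99) = -99/8966 ≈ -0.011042)
b(a) = -17932/99 (b(a) = 2/(-99/8966) = 2*(-8966/99) = -17932/99)
-31715/r - 31396/b(-105) = -31715/(-5546/7) - 31396/(-17932/99) = -31715*(-7/5546) - 31396*(-99/17932) = 222005/5546 + 777051/4483 = 5304773261/24862718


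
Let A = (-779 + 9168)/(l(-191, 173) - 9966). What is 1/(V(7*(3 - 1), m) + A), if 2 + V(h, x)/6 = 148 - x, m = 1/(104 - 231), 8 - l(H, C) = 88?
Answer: 1275842/1116632465 ≈ 0.0011426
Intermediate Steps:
l(H, C) = -80 (l(H, C) = 8 - 1*88 = 8 - 88 = -80)
m = -1/127 (m = 1/(-127) = -1/127 ≈ -0.0078740)
V(h, x) = 876 - 6*x (V(h, x) = -12 + 6*(148 - x) = -12 + (888 - 6*x) = 876 - 6*x)
A = -8389/10046 (A = (-779 + 9168)/(-80 - 9966) = 8389/(-10046) = 8389*(-1/10046) = -8389/10046 ≈ -0.83506)
1/(V(7*(3 - 1), m) + A) = 1/((876 - 6*(-1/127)) - 8389/10046) = 1/((876 + 6/127) - 8389/10046) = 1/(111258/127 - 8389/10046) = 1/(1116632465/1275842) = 1275842/1116632465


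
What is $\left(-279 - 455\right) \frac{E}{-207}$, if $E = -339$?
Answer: $- \frac{82942}{69} \approx -1202.1$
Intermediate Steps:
$\left(-279 - 455\right) \frac{E}{-207} = \left(-279 - 455\right) \left(- \frac{339}{-207}\right) = - 734 \left(\left(-339\right) \left(- \frac{1}{207}\right)\right) = \left(-734\right) \frac{113}{69} = - \frac{82942}{69}$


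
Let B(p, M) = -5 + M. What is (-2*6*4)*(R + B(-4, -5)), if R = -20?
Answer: 1440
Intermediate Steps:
(-2*6*4)*(R + B(-4, -5)) = (-2*6*4)*(-20 + (-5 - 5)) = (-12*4)*(-20 - 10) = -48*(-30) = 1440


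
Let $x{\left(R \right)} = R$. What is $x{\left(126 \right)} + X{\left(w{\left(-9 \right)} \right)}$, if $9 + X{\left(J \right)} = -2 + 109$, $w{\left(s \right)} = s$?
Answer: $224$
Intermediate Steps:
$X{\left(J \right)} = 98$ ($X{\left(J \right)} = -9 + \left(-2 + 109\right) = -9 + 107 = 98$)
$x{\left(126 \right)} + X{\left(w{\left(-9 \right)} \right)} = 126 + 98 = 224$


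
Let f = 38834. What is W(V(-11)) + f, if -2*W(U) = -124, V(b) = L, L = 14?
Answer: 38896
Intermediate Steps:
V(b) = 14
W(U) = 62 (W(U) = -½*(-124) = 62)
W(V(-11)) + f = 62 + 38834 = 38896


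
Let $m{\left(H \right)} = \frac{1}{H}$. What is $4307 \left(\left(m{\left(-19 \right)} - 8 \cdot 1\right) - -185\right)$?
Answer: $\frac{14480134}{19} \approx 7.6211 \cdot 10^{5}$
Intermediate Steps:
$4307 \left(\left(m{\left(-19 \right)} - 8 \cdot 1\right) - -185\right) = 4307 \left(\left(\frac{1}{-19} - 8 \cdot 1\right) - -185\right) = 4307 \left(\left(- \frac{1}{19} - 8\right) + 185\right) = 4307 \left(- \frac{153}{19} + 185\right) = 4307 \cdot \frac{3362}{19} = \frac{14480134}{19}$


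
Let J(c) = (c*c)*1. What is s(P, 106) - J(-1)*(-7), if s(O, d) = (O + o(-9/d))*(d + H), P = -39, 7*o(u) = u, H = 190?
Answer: -4281559/371 ≈ -11541.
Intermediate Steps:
o(u) = u/7
J(c) = c² (J(c) = c²*1 = c²)
s(O, d) = (190 + d)*(O - 9/(7*d)) (s(O, d) = (O + (-9/d)/7)*(d + 190) = (O - 9/(7*d))*(190 + d) = (190 + d)*(O - 9/(7*d)))
s(P, 106) - J(-1)*(-7) = (-9/7 + 190*(-39) - 1710/7/106 - 39*106) - (-1)²*(-7) = (-9/7 - 7410 - 1710/7*1/106 - 4134) - (-7) = (-9/7 - 7410 - 855/371 - 4134) - 1*(-7) = -4284156/371 + 7 = -4281559/371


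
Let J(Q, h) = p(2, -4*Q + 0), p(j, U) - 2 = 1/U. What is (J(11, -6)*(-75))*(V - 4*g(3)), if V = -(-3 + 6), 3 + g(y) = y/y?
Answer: -32625/44 ≈ -741.48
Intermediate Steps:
g(y) = -2 (g(y) = -3 + y/y = -3 + 1 = -2)
V = -3 (V = -1*3 = -3)
p(j, U) = 2 + 1/U
J(Q, h) = 2 - 1/(4*Q) (J(Q, h) = 2 + 1/(-4*Q + 0) = 2 + 1/(-4*Q) = 2 - 1/(4*Q))
(J(11, -6)*(-75))*(V - 4*g(3)) = ((2 - 1/4/11)*(-75))*(-3 - 4*(-2)) = ((2 - 1/4*1/11)*(-75))*(-3 + 8) = ((2 - 1/44)*(-75))*5 = ((87/44)*(-75))*5 = -6525/44*5 = -32625/44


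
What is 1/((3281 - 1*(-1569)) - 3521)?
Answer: 1/1329 ≈ 0.00075245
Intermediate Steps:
1/((3281 - 1*(-1569)) - 3521) = 1/((3281 + 1569) - 3521) = 1/(4850 - 3521) = 1/1329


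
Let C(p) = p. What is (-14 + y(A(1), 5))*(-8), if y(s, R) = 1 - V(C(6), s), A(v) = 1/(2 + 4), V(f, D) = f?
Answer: 152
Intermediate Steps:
A(v) = 1/6
y(s, R) = -5 (y(s, R) = 1 - 1*6 = 1 - 6 = -5)
(-14 + y(A(1), 5))*(-8) = (-14 - 5)*(-8) = -19*(-8) = 152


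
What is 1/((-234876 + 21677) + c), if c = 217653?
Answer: 1/4454 ≈ 0.00022452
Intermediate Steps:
1/((-234876 + 21677) + c) = 1/((-234876 + 21677) + 217653) = 1/(-213199 + 217653) = 1/4454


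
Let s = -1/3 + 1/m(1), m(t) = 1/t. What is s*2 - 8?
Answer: -20/3 ≈ -6.6667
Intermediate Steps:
m(t) = 1/t
s = ⅔ (s = -1/3 + 1/1/1 = -1*⅓ + 1/1 = -⅓ + 1*1 = -⅓ + 1 = ⅔ ≈ 0.66667)
s*2 - 8 = (⅔)*2 - 8 = 4/3 - 8 = -20/3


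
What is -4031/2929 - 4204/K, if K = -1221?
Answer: 254885/123321 ≈ 2.0668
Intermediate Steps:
-4031/2929 - 4204/K = -4031/2929 - 4204/(-1221) = -4031*1/2929 - 4204*(-1/1221) = -139/101 + 4204/1221 = 254885/123321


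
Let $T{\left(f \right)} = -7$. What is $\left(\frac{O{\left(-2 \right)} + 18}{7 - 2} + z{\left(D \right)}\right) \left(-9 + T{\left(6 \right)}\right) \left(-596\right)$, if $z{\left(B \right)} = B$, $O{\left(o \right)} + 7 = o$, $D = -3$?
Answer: $- \frac{57216}{5} \approx -11443.0$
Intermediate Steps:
$O{\left(o \right)} = -7 + o$
$\left(\frac{O{\left(-2 \right)} + 18}{7 - 2} + z{\left(D \right)}\right) \left(-9 + T{\left(6 \right)}\right) \left(-596\right) = \left(\frac{\left(-7 - 2\right) + 18}{7 - 2} - 3\right) \left(-9 - 7\right) \left(-596\right) = \left(\frac{-9 + 18}{5} - 3\right) \left(-16\right) \left(-596\right) = \left(9 \cdot \frac{1}{5} - 3\right) \left(-16\right) \left(-596\right) = \left(\frac{9}{5} - 3\right) \left(-16\right) \left(-596\right) = \left(- \frac{6}{5}\right) \left(-16\right) \left(-596\right) = \frac{96}{5} \left(-596\right) = - \frac{57216}{5}$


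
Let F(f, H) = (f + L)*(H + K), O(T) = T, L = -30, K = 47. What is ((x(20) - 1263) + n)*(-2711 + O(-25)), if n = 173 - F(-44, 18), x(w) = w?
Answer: -10232640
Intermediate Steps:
F(f, H) = (-30 + f)*(47 + H) (F(f, H) = (f - 30)*(H + 47) = (-30 + f)*(47 + H))
n = 4983 (n = 173 - (-1410 - 30*18 + 47*(-44) + 18*(-44)) = 173 - (-1410 - 540 - 2068 - 792) = 173 - 1*(-4810) = 173 + 4810 = 4983)
((x(20) - 1263) + n)*(-2711 + O(-25)) = ((20 - 1263) + 4983)*(-2711 - 25) = (-1243 + 4983)*(-2736) = 3740*(-2736) = -10232640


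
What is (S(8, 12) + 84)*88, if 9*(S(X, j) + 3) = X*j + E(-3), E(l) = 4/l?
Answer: 217448/27 ≈ 8053.6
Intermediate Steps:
S(X, j) = -85/27 + X*j/9 (S(X, j) = -3 + (X*j + 4/(-3))/9 = -3 + (X*j + 4*(-1/3))/9 = -3 + (X*j - 4/3)/9 = -3 + (-4/3 + X*j)/9 = -3 + (-4/27 + X*j/9) = -85/27 + X*j/9)
(S(8, 12) + 84)*88 = ((-85/27 + (1/9)*8*12) + 84)*88 = ((-85/27 + 32/3) + 84)*88 = (203/27 + 84)*88 = (2471/27)*88 = 217448/27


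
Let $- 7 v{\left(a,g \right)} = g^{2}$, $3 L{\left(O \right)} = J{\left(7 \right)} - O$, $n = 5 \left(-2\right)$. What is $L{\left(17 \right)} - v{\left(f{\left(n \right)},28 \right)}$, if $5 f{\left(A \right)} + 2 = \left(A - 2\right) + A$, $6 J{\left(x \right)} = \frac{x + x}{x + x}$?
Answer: $\frac{1915}{18} \approx 106.39$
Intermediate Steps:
$n = -10$
$J{\left(x \right)} = \frac{1}{6}$ ($J{\left(x \right)} = \frac{\left(x + x\right) \frac{1}{x + x}}{6} = \frac{2 x \frac{1}{2 x}}{6} = \frac{1}{6} \cdot 1 = \frac{1}{6}$)
$f{\left(A \right)} = - \frac{4}{5} + \frac{2 A}{5}$ ($f{\left(A \right)} = - \frac{2}{5} + \frac{\left(A - 2\right) + A}{5} = - \frac{2}{5} + \frac{\left(-2 + A\right) + A}{5} = - \frac{2}{5} + \frac{-2 + 2 A}{5} = - \frac{2}{5} + \left(- \frac{2}{5} + \frac{2 A}{5}\right) = - \frac{4}{5} + \frac{2 A}{5}$)
$L{\left(O \right)} = \frac{1}{18} - \frac{O}{3}$ ($L{\left(O \right)} = \frac{\frac{1}{6} - O}{3} = \frac{1}{18} - \frac{O}{3}$)
$v{\left(a,g \right)} = - \frac{g^{2}}{7}$
$L{\left(17 \right)} - v{\left(f{\left(n \right)},28 \right)} = \left(\frac{1}{18} - \frac{17}{3}\right) - - \frac{28^{2}}{7} = \left(\frac{1}{18} - \frac{17}{3}\right) - \left(- \frac{1}{7}\right) 784 = - \frac{101}{18} - -112 = - \frac{101}{18} + 112 = \frac{1915}{18}$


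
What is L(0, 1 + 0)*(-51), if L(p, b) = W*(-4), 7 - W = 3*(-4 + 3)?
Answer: 2040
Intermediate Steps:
W = 10 (W = 7 - 3*(-4 + 3) = 7 - 3*(-1) = 7 - 1*(-3) = 7 + 3 = 10)
L(p, b) = -40 (L(p, b) = 10*(-4) = -40)
L(0, 1 + 0)*(-51) = -40*(-51) = 2040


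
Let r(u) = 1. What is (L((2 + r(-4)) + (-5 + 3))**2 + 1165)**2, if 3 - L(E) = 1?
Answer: 1366561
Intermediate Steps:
L(E) = 2 (L(E) = 3 - 1*1 = 3 - 1 = 2)
(L((2 + r(-4)) + (-5 + 3))**2 + 1165)**2 = (2**2 + 1165)**2 = (4 + 1165)**2 = 1169**2 = 1366561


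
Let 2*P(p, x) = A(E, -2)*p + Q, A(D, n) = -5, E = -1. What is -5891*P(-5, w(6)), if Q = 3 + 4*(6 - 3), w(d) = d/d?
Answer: -117820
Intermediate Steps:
w(d) = 1
Q = 15 (Q = 3 + 4*3 = 3 + 12 = 15)
P(p, x) = 15/2 - 5*p/2 (P(p, x) = (-5*p + 15)/2 = (15 - 5*p)/2 = 15/2 - 5*p/2)
-5891*P(-5, w(6)) = -5891*(15/2 - 5/2*(-5)) = -5891*(15/2 + 25/2) = -5891*20 = -117820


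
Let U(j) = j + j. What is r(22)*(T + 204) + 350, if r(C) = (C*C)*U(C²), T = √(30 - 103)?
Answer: 95576798 + 468512*I*√73 ≈ 9.5577e+7 + 4.003e+6*I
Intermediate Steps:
U(j) = 2*j
T = I*√73 (T = √(-73) = I*√73 ≈ 8.544*I)
r(C) = 2*C⁴ (r(C) = (C*C)*(2*C²) = C²*(2*C²) = 2*C⁴)
r(22)*(T + 204) + 350 = (2*22⁴)*(I*√73 + 204) + 350 = (2*234256)*(204 + I*√73) + 350 = 468512*(204 + I*√73) + 350 = (95576448 + 468512*I*√73) + 350 = 95576798 + 468512*I*√73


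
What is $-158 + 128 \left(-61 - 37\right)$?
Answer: $-12702$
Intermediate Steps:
$-158 + 128 \left(-61 - 37\right) = -158 + 128 \left(-98\right) = -158 - 12544 = -12702$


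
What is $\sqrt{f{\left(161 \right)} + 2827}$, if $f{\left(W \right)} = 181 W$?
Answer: $12 \sqrt{222} \approx 178.8$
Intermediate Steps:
$\sqrt{f{\left(161 \right)} + 2827} = \sqrt{181 \cdot 161 + 2827} = \sqrt{29141 + 2827} = \sqrt{31968} = 12 \sqrt{222}$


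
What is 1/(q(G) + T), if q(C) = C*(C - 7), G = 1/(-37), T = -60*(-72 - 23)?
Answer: 1369/7803560 ≈ 0.00017543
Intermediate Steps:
T = 5700 (T = -60*(-95) = 5700)
G = -1/37 ≈ -0.027027
q(C) = C*(-7 + C)
1/(q(G) + T) = 1/(-(-7 - 1/37)/37 + 5700) = 1/(-1/37*(-260/37) + 5700) = 1/(260/1369 + 5700) = 1/(7803560/1369) = 1369/7803560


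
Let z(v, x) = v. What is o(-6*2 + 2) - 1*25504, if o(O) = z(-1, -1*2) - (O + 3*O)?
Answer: -25465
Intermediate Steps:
o(O) = -1 - 4*O (o(O) = -1 - (O + 3*O) = -1 - 4*O)
o(-6*2 + 2) - 1*25504 = (-1 - 4*(-6*2 + 2)) - 1*25504 = (-1 - 4*(-12 + 2)) - 25504 = (-1 - 4*(-10)) - 25504 = (-1 + 40) - 25504 = 39 - 25504 = -25465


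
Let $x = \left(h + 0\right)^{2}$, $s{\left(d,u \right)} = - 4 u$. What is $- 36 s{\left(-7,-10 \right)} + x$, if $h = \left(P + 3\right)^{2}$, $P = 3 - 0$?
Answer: $-144$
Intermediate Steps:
$P = 3$ ($P = 3 + 0 = 3$)
$h = 36$ ($h = \left(3 + 3\right)^{2} = 6^{2} = 36$)
$x = 1296$ ($x = \left(36 + 0\right)^{2} = 36^{2} = 1296$)
$- 36 s{\left(-7,-10 \right)} + x = - 36 \left(\left(-4\right) \left(-10\right)\right) + 1296 = \left(-36\right) 40 + 1296 = -1440 + 1296 = -144$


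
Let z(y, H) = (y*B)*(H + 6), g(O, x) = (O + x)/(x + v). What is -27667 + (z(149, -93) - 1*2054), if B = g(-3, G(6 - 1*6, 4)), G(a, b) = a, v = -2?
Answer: -98331/2 ≈ -49166.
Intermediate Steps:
g(O, x) = (O + x)/(-2 + x) (g(O, x) = (O + x)/(x - 2) = (O + x)/(-2 + x))
B = 3/2 (B = (-3 + (6 - 1*6))/(-2 + (6 - 1*6)) = (-3 + (6 - 6))/(-2 + (6 - 6)) = (-3 + 0)/(-2 + 0) = -3/(-2) = -1/2*(-3) = 3/2 ≈ 1.5000)
z(y, H) = 3*y*(6 + H)/2 (z(y, H) = (y*(3/2))*(H + 6) = (3*y/2)*(6 + H) = 3*y*(6 + H)/2)
-27667 + (z(149, -93) - 1*2054) = -27667 + ((3/2)*149*(6 - 93) - 1*2054) = -27667 + ((3/2)*149*(-87) - 2054) = -27667 + (-38889/2 - 2054) = -27667 - 42997/2 = -98331/2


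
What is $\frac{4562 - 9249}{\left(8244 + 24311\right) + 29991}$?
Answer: $- \frac{4687}{62546} \approx -0.074937$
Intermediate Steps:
$\frac{4562 - 9249}{\left(8244 + 24311\right) + 29991} = - \frac{4687}{32555 + 29991} = - \frac{4687}{62546}$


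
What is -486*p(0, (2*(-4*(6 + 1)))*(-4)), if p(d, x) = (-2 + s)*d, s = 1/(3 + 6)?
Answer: 0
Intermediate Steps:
s = ⅑ (s = 1/9 = ⅑ ≈ 0.11111)
p(d, x) = -17*d/9 (p(d, x) = (-2 + ⅑)*d = -17*d/9)
-486*p(0, (2*(-4*(6 + 1)))*(-4)) = -(-918)*0 = -486*0 = 0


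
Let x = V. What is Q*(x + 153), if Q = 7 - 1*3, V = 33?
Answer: 744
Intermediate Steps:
x = 33
Q = 4 (Q = 7 - 3 = 4)
Q*(x + 153) = 4*(33 + 153) = 4*186 = 744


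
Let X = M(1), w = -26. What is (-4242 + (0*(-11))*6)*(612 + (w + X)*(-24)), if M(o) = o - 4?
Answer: -5548536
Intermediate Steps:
M(o) = -4 + o
X = -3 (X = -4 + 1 = -3)
(-4242 + (0*(-11))*6)*(612 + (w + X)*(-24)) = (-4242 + (0*(-11))*6)*(612 + (-26 - 3)*(-24)) = (-4242 + 0*6)*(612 - 29*(-24)) = (-4242 + 0)*(612 + 696) = -4242*1308 = -5548536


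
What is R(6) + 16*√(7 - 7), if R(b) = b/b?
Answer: 1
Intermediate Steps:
R(b) = 1
R(6) + 16*√(7 - 7) = 1 + 16*√(7 - 7) = 1 + 16*√0 = 1 + 16*0 = 1 + 0 = 1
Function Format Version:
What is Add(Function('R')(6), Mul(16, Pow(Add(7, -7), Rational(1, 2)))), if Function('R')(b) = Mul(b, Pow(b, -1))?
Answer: 1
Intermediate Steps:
Function('R')(b) = 1
Add(Function('R')(6), Mul(16, Pow(Add(7, -7), Rational(1, 2)))) = Add(1, Mul(16, Pow(Add(7, -7), Rational(1, 2)))) = Add(1, Mul(16, Pow(0, Rational(1, 2)))) = Add(1, Mul(16, 0)) = Add(1, 0) = 1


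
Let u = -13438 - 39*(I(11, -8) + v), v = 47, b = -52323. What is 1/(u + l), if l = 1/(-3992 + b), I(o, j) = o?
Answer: -56315/884145501 ≈ -6.3694e-5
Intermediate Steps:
l = -1/56315 (l = 1/(-3992 - 52323) = 1/(-56315) = -1/56315 ≈ -1.7757e-5)
u = -15700 (u = -13438 - 39*(11 + 47) = -13438 - 39*58 = -13438 - 1*2262 = -13438 - 2262 = -15700)
1/(u + l) = 1/(-15700 - 1/56315) = 1/(-884145501/56315) = -56315/884145501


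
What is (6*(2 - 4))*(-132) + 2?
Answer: 1586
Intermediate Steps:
(6*(2 - 4))*(-132) + 2 = (6*(-2))*(-132) + 2 = -12*(-132) + 2 = 1584 + 2 = 1586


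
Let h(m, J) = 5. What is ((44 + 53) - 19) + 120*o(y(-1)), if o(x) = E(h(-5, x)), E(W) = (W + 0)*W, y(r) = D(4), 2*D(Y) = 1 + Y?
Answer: 3078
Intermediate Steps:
D(Y) = 1/2 + Y/2 (D(Y) = (1 + Y)/2 = 1/2 + Y/2)
y(r) = 5/2 (y(r) = 1/2 + (1/2)*4 = 1/2 + 2 = 5/2)
E(W) = W**2 (E(W) = W*W = W**2)
o(x) = 25 (o(x) = 5**2 = 25)
((44 + 53) - 19) + 120*o(y(-1)) = ((44 + 53) - 19) + 120*25 = (97 - 19) + 3000 = 78 + 3000 = 3078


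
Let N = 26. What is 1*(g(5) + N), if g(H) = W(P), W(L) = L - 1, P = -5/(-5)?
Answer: 26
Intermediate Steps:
P = 1 (P = -5*(-⅕) = 1)
W(L) = -1 + L
g(H) = 0 (g(H) = -1 + 1 = 0)
1*(g(5) + N) = 1*(0 + 26) = 1*26 = 26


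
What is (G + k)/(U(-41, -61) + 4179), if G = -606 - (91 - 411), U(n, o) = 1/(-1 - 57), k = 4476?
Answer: 243020/242381 ≈ 1.0026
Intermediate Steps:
U(n, o) = -1/58 (U(n, o) = 1/(-58) = -1/58)
G = -286 (G = -606 - 1*(-320) = -606 + 320 = -286)
(G + k)/(U(-41, -61) + 4179) = (-286 + 4476)/(-1/58 + 4179) = 4190/(242381/58) = 4190*(58/242381) = 243020/242381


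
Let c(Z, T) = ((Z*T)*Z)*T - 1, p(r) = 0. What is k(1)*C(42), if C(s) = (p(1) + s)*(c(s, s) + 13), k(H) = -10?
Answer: -1306917360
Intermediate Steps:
c(Z, T) = -1 + T²*Z² (c(Z, T) = ((T*Z)*Z)*T - 1 = (T*Z²)*T - 1 = T²*Z² - 1 = -1 + T²*Z²)
C(s) = s*(12 + s⁴) (C(s) = (0 + s)*((-1 + s²*s²) + 13) = s*((-1 + s⁴) + 13) = s*(12 + s⁴))
k(1)*C(42) = -420*(12 + 42⁴) = -420*(12 + 3111696) = -420*3111708 = -10*130691736 = -1306917360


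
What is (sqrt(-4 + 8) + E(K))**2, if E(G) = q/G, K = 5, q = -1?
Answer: 81/25 ≈ 3.2400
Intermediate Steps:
E(G) = -1/G
(sqrt(-4 + 8) + E(K))**2 = (sqrt(-4 + 8) - 1/5)**2 = (sqrt(4) - 1*1/5)**2 = (2 - 1/5)**2 = (9/5)**2 = 81/25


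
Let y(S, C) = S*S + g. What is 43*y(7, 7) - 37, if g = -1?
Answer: 2027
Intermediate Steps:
y(S, C) = -1 + S**2 (y(S, C) = S*S - 1 = S**2 - 1 = -1 + S**2)
43*y(7, 7) - 37 = 43*(-1 + 7**2) - 37 = 43*(-1 + 49) - 37 = 43*48 - 37 = 2064 - 37 = 2027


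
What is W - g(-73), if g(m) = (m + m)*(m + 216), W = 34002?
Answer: 54880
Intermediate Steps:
g(m) = 2*m*(216 + m) (g(m) = (2*m)*(216 + m) = 2*m*(216 + m))
W - g(-73) = 34002 - 2*(-73)*(216 - 73) = 34002 - 2*(-73)*143 = 34002 - 1*(-20878) = 34002 + 20878 = 54880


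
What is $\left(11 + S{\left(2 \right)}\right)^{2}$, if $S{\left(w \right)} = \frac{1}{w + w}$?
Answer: $\frac{2025}{16} \approx 126.56$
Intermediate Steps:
$S{\left(w \right)} = \frac{1}{2 w}$
$\left(11 + S{\left(2 \right)}\right)^{2} = \left(11 + \frac{1}{2 \cdot 2}\right)^{2} = \left(11 + \frac{1}{2} \cdot \frac{1}{2}\right)^{2} = \left(11 + \frac{1}{4}\right)^{2} = \left(\frac{45}{4}\right)^{2} = \frac{2025}{16}$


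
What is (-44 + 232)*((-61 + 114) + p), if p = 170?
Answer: 41924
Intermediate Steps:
(-44 + 232)*((-61 + 114) + p) = (-44 + 232)*((-61 + 114) + 170) = 188*(53 + 170) = 188*223 = 41924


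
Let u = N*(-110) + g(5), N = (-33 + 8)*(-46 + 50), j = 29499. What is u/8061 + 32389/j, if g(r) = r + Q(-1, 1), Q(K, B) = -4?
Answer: 195202076/79263813 ≈ 2.4627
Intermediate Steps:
N = -100 (N = -25*4 = -100)
g(r) = -4 + r (g(r) = r - 4 = -4 + r)
u = 11001 (u = -100*(-110) + (-4 + 5) = 11000 + 1 = 11001)
u/8061 + 32389/j = 11001/8061 + 32389/29499 = 11001*(1/8061) + 32389*(1/29499) = 3667/2687 + 32389/29499 = 195202076/79263813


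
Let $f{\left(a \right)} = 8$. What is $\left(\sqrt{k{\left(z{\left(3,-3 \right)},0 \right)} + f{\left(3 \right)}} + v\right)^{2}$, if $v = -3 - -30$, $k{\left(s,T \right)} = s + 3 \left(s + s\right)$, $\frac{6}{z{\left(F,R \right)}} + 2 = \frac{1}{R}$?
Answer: $\left(27 + i \sqrt{10}\right)^{2} \approx 719.0 + 170.76 i$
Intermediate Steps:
$z{\left(F,R \right)} = \frac{6}{-2 + \frac{1}{R}}$
$k{\left(s,T \right)} = 7 s$ ($k{\left(s,T \right)} = s + 3 \cdot 2 s = s + 6 s = 7 s$)
$v = 27$ ($v = -3 + 30 = 27$)
$\left(\sqrt{k{\left(z{\left(3,-3 \right)},0 \right)} + f{\left(3 \right)}} + v\right)^{2} = \left(\sqrt{7 \left(\left(-6\right) \left(-3\right) \frac{1}{-1 + 2 \left(-3\right)}\right) + 8} + 27\right)^{2} = \left(\sqrt{7 \left(\left(-6\right) \left(-3\right) \frac{1}{-1 - 6}\right) + 8} + 27\right)^{2} = \left(\sqrt{7 \left(\left(-6\right) \left(-3\right) \frac{1}{-7}\right) + 8} + 27\right)^{2} = \left(\sqrt{7 \left(\left(-6\right) \left(-3\right) \left(- \frac{1}{7}\right)\right) + 8} + 27\right)^{2} = \left(\sqrt{7 \left(- \frac{18}{7}\right) + 8} + 27\right)^{2} = \left(\sqrt{-18 + 8} + 27\right)^{2} = \left(\sqrt{-10} + 27\right)^{2} = \left(i \sqrt{10} + 27\right)^{2} = \left(27 + i \sqrt{10}\right)^{2}$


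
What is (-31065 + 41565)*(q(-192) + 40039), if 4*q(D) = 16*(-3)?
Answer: 420283500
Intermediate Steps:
q(D) = -12 (q(D) = (16*(-3))/4 = (¼)*(-48) = -12)
(-31065 + 41565)*(q(-192) + 40039) = (-31065 + 41565)*(-12 + 40039) = 10500*40027 = 420283500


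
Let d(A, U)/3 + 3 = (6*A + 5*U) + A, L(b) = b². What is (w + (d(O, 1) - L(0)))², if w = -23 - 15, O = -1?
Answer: 2809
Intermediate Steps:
d(A, U) = -9 + 15*U + 21*A (d(A, U) = -9 + 3*((6*A + 5*U) + A) = -9 + 3*((5*U + 6*A) + A) = -9 + 3*(5*U + 7*A) = -9 + (15*U + 21*A) = -9 + 15*U + 21*A)
w = -38
(w + (d(O, 1) - L(0)))² = (-38 + ((-9 + 15*1 + 21*(-1)) - 1*0²))² = (-38 + ((-9 + 15 - 21) - 1*0))² = (-38 + (-15 + 0))² = (-38 - 15)² = (-53)² = 2809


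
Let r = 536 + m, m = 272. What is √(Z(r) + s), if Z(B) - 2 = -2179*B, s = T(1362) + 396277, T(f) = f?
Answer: I*√1362991 ≈ 1167.5*I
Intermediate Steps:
s = 397639 (s = 1362 + 396277 = 397639)
r = 808 (r = 536 + 272 = 808)
Z(B) = 2 - 2179*B
√(Z(r) + s) = √((2 - 2179*808) + 397639) = √((2 - 1760632) + 397639) = √(-1760630 + 397639) = √(-1362991) = I*√1362991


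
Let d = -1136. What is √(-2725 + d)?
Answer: 3*I*√429 ≈ 62.137*I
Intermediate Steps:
√(-2725 + d) = √(-2725 - 1136) = √(-3861) = 3*I*√429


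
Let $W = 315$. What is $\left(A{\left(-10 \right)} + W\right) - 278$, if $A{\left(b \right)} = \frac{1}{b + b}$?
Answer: $\frac{739}{20} \approx 36.95$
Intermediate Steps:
$A{\left(b \right)} = \frac{1}{2 b}$
$\left(A{\left(-10 \right)} + W\right) - 278 = \left(\frac{1}{2 \left(-10\right)} + 315\right) - 278 = \left(\frac{1}{2} \left(- \frac{1}{10}\right) + 315\right) - 278 = \left(- \frac{1}{20} + 315\right) - 278 = \frac{6299}{20} - 278 = \frac{739}{20}$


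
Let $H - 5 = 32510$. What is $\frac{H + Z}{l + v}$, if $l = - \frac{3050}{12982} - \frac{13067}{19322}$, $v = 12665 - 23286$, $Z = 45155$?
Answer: $- \frac{9741301652340}{1332190566289} \approx -7.3122$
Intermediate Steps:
$v = -10621$ ($v = 12665 - 23286 = -10621$)
$l = - \frac{114283947}{125419102}$ ($l = \left(-3050\right) \frac{1}{12982} - \frac{13067}{19322} = - \frac{1525}{6491} - \frac{13067}{19322} = - \frac{114283947}{125419102} \approx -0.91122$)
$H = 32515$ ($H = 5 + 32510 = 32515$)
$\frac{H + Z}{l + v} = \frac{32515 + 45155}{- \frac{114283947}{125419102} - 10621} = \frac{77670}{- \frac{1332190566289}{125419102}} = 77670 \left(- \frac{125419102}{1332190566289}\right) = - \frac{9741301652340}{1332190566289}$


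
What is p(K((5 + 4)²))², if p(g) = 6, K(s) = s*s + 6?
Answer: 36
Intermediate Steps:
K(s) = 6 + s² (K(s) = s² + 6 = 6 + s²)
p(K((5 + 4)²))² = 6² = 36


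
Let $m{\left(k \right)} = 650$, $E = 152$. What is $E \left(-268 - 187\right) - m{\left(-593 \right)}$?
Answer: $-69810$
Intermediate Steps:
$E \left(-268 - 187\right) - m{\left(-593 \right)} = 152 \left(-268 - 187\right) - 650 = 152 \left(-455\right) - 650 = -69160 - 650 = -69810$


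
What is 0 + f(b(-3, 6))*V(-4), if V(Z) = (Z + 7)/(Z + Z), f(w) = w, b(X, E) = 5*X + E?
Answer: 27/8 ≈ 3.3750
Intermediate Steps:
b(X, E) = E + 5*X
V(Z) = (7 + Z)/(2*Z) (V(Z) = (7 + Z)/((2*Z)) = (7 + Z)*(1/(2*Z)) = (7 + Z)/(2*Z))
0 + f(b(-3, 6))*V(-4) = 0 + (6 + 5*(-3))*((1/2)*(7 - 4)/(-4)) = 0 + (6 - 15)*((1/2)*(-1/4)*3) = 0 - 9*(-3/8) = 0 + 27/8 = 27/8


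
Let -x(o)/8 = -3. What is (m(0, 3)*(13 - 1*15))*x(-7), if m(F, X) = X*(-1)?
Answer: 144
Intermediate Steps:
x(o) = 24 (x(o) = -8*(-3) = 24)
m(F, X) = -X
(m(0, 3)*(13 - 1*15))*x(-7) = ((-1*3)*(13 - 1*15))*24 = -3*(13 - 15)*24 = -3*(-2)*24 = 6*24 = 144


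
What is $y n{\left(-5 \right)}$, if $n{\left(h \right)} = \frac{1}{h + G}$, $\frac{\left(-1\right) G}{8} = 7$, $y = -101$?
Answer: $\frac{101}{61} \approx 1.6557$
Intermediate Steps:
$G = -56$ ($G = \left(-8\right) 7 = -56$)
$n{\left(h \right)} = \frac{1}{-56 + h}$ ($n{\left(h \right)} = \frac{1}{h - 56} = \frac{1}{-56 + h}$)
$y n{\left(-5 \right)} = - \frac{101}{-56 - 5} = - \frac{101}{-61} = \left(-101\right) \left(- \frac{1}{61}\right) = \frac{101}{61}$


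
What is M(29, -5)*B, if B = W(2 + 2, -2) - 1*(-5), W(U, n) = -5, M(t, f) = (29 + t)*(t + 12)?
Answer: 0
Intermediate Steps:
M(t, f) = (12 + t)*(29 + t) (M(t, f) = (29 + t)*(12 + t) = (12 + t)*(29 + t))
B = 0 (B = -5 - 1*(-5) = -5 + 5 = 0)
M(29, -5)*B = (348 + 29**2 + 41*29)*0 = (348 + 841 + 1189)*0 = 2378*0 = 0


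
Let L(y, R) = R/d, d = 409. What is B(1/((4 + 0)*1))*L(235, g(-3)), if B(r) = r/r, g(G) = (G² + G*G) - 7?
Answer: 11/409 ≈ 0.026895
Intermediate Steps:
g(G) = -7 + 2*G² (g(G) = (G² + G²) - 7 = 2*G² - 7 = -7 + 2*G²)
L(y, R) = R/409
B(r) = 1
B(1/((4 + 0)*1))*L(235, g(-3)) = 1*((-7 + 2*(-3)²)/409) = 1*((-7 + 2*9)/409) = 1*((-7 + 18)/409) = 1*((1/409)*11) = 1*(11/409) = 11/409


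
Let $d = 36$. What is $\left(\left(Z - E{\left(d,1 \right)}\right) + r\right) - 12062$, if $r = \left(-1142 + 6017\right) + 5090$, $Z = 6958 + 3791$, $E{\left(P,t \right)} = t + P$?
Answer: $8615$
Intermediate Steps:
$E{\left(P,t \right)} = P + t$
$Z = 10749$
$r = 9965$ ($r = 4875 + 5090 = 9965$)
$\left(\left(Z - E{\left(d,1 \right)}\right) + r\right) - 12062 = \left(\left(10749 - \left(36 + 1\right)\right) + 9965\right) - 12062 = \left(\left(10749 - 37\right) + 9965\right) - 12062 = \left(10712 + 9965\right) - 12062 = 20677 - 12062 = 8615$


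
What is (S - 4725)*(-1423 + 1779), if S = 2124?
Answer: -925956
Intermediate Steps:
(S - 4725)*(-1423 + 1779) = (2124 - 4725)*(-1423 + 1779) = -2601*356 = -925956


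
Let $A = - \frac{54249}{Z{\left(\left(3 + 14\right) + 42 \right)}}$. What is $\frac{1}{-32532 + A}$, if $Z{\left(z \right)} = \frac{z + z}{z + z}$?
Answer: $- \frac{1}{86781} \approx -1.1523 \cdot 10^{-5}$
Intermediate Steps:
$Z{\left(z \right)} = 1$ ($Z{\left(z \right)} = \frac{2 z}{2 z} = 2 z \frac{1}{2 z} = 1$)
$A = -54249$ ($A = - \frac{54249}{1} = \left(-54249\right) 1 = -54249$)
$\frac{1}{-32532 + A} = \frac{1}{-32532 - 54249} = \frac{1}{-86781} = - \frac{1}{86781}$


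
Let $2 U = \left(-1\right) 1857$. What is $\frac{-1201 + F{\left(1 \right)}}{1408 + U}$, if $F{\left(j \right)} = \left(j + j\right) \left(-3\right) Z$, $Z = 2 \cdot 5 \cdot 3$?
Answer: $- \frac{2762}{959} \approx -2.8801$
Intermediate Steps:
$U = - \frac{1857}{2}$ ($U = \frac{\left(-1\right) 1857}{2} = \frac{1}{2} \left(-1857\right) = - \frac{1857}{2} \approx -928.5$)
$Z = 30$ ($Z = 10 \cdot 3 = 30$)
$F{\left(j \right)} = - 180 j$ ($F{\left(j \right)} = \left(j + j\right) \left(-3\right) 30 = 2 j \left(-3\right) 30 = - 6 j 30 = - 180 j$)
$\frac{-1201 + F{\left(1 \right)}}{1408 + U} = \frac{-1201 - 180}{1408 - \frac{1857}{2}} = \frac{-1201 - 180}{\frac{959}{2}} = \left(-1381\right) \frac{2}{959} = - \frac{2762}{959}$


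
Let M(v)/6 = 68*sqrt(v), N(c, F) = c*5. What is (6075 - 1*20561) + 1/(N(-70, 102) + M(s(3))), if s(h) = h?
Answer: -2729828581/188446 + 102*sqrt(3)/94223 ≈ -14486.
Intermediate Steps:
N(c, F) = 5*c
M(v) = 408*sqrt(v) (M(v) = 6*(68*sqrt(v)) = 408*sqrt(v))
(6075 - 1*20561) + 1/(N(-70, 102) + M(s(3))) = (6075 - 1*20561) + 1/(5*(-70) + 408*sqrt(3)) = (6075 - 20561) + 1/(-350 + 408*sqrt(3)) = -14486 + 1/(-350 + 408*sqrt(3))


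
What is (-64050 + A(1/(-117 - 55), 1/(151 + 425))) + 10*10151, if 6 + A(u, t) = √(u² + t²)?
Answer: 37454 + √22585/24768 ≈ 37454.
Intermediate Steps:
A(u, t) = -6 + √(t² + u²) (A(u, t) = -6 + √(u² + t²) = -6 + √(t² + u²))
(-64050 + A(1/(-117 - 55), 1/(151 + 425))) + 10*10151 = (-64050 + (-6 + √((1/(151 + 425))² + (1/(-117 - 55))²))) + 10*10151 = (-64050 + (-6 + √((1/576)² + (1/(-172))²))) + 101510 = (-64050 + (-6 + √((1/576)² + (-1/172)²))) + 101510 = (-64050 + (-6 + √(1/331776 + 1/29584))) + 101510 = (-64050 + (-6 + √(22585/613453824))) + 101510 = (-64050 + (-6 + √22585/24768)) + 101510 = (-64056 + √22585/24768) + 101510 = 37454 + √22585/24768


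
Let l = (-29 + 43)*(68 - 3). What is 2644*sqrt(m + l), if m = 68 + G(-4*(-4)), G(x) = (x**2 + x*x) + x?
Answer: 2644*sqrt(1506) ≈ 1.0261e+5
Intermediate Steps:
G(x) = x + 2*x**2 (G(x) = (x**2 + x**2) + x = 2*x**2 + x = x + 2*x**2)
m = 596 (m = 68 + (-4*(-4))*(1 + 2*(-4*(-4))) = 68 + 16*(1 + 2*16) = 68 + 16*(1 + 32) = 68 + 16*33 = 68 + 528 = 596)
l = 910 (l = 14*65 = 910)
2644*sqrt(m + l) = 2644*sqrt(596 + 910) = 2644*sqrt(1506)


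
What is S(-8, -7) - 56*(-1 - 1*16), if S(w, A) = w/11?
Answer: 10464/11 ≈ 951.27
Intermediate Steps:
S(w, A) = w/11 (S(w, A) = w*(1/11) = w/11)
S(-8, -7) - 56*(-1 - 1*16) = (1/11)*(-8) - 56*(-1 - 1*16) = -8/11 - 56*(-1 - 16) = -8/11 - 56*(-17) = -8/11 + 952 = 10464/11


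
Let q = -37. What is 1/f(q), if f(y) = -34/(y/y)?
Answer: -1/34 ≈ -0.029412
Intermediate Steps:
f(y) = -34 (f(y) = -34/1 = -34*1 = -34)
1/f(q) = 1/(-34) = -1/34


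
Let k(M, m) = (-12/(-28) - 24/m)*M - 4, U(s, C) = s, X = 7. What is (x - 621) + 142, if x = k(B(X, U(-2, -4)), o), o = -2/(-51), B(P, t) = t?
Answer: 5181/7 ≈ 740.14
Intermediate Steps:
o = 2/51 (o = -2*(-1/51) = 2/51 ≈ 0.039216)
k(M, m) = -4 + M*(3/7 - 24/m) (k(M, m) = (-12*(-1/28) - 24/m)*M - 4 = (3/7 - 24/m)*M - 4 = M*(3/7 - 24/m) - 4 = -4 + M*(3/7 - 24/m))
x = 8534/7 (x = -4 + (3/7)*(-2) - 24*(-2)/2/51 = -4 - 6/7 - 24*(-2)*51/2 = -4 - 6/7 + 1224 = 8534/7 ≈ 1219.1)
(x - 621) + 142 = (8534/7 - 621) + 142 = 4187/7 + 142 = 5181/7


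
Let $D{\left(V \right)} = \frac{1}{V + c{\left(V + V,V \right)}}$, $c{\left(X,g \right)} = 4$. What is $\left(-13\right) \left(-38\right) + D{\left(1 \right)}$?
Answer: $\frac{2471}{5} \approx 494.2$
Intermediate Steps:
$D{\left(V \right)} = \frac{1}{4 + V}$ ($D{\left(V \right)} = \frac{1}{V + 4} = \frac{1}{4 + V}$)
$\left(-13\right) \left(-38\right) + D{\left(1 \right)} = \left(-13\right) \left(-38\right) + \frac{1}{4 + 1} = 494 + \frac{1}{5} = \frac{2471}{5}$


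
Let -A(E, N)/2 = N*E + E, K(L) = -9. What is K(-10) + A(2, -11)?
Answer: 31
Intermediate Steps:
A(E, N) = -2*E - 2*E*N (A(E, N) = -2*(N*E + E) = -2*(E*N + E) = -2*(E + E*N) = -2*E - 2*E*N)
K(-10) + A(2, -11) = -9 - 2*2*(1 - 11) = -9 - 2*2*(-10) = -9 + 40 = 31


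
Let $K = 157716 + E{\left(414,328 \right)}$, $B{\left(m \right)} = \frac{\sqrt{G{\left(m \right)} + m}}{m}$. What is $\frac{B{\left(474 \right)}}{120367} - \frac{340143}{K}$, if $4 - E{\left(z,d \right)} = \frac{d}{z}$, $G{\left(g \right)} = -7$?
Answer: $- \frac{70409601}{32647876} + \frac{\sqrt{467}}{57053958} \approx -2.1566$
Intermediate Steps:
$B{\left(m \right)} = \frac{\sqrt{-7 + m}}{m}$
$E{\left(z,d \right)} = 4 - \frac{d}{z}$
$K = \frac{32647876}{207}$ ($K = 157716 + \left(4 - \frac{328}{414}\right) = 157716 + \left(4 - 328 \cdot \frac{1}{414}\right) = 157716 + \left(4 - \frac{164}{207}\right) = 157716 + \frac{664}{207} = \frac{32647876}{207} \approx 1.5772 \cdot 10^{5}$)
$\frac{B{\left(474 \right)}}{120367} - \frac{340143}{K} = \frac{\frac{1}{474} \sqrt{-7 + 474}}{120367} - \frac{340143}{\frac{32647876}{207}} = \frac{\sqrt{467}}{474} \cdot \frac{1}{120367} - \frac{70409601}{32647876} = \frac{\sqrt{467}}{57053958} - \frac{70409601}{32647876} = - \frac{70409601}{32647876} + \frac{\sqrt{467}}{57053958}$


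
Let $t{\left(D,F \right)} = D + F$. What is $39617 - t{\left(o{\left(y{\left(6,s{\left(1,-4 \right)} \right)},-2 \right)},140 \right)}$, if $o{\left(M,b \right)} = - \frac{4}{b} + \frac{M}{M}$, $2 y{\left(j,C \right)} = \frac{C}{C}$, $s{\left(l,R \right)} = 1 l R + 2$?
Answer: $39474$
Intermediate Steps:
$s{\left(l,R \right)} = 2 + R l$ ($s{\left(l,R \right)} = l R + 2 = R l + 2 = 2 + R l$)
$y{\left(j,C \right)} = \frac{1}{2}$ ($y{\left(j,C \right)} = \frac{C \frac{1}{C}}{2} = \frac{1}{2} \cdot 1 = \frac{1}{2}$)
$o{\left(M,b \right)} = 1 - \frac{4}{b}$ ($o{\left(M,b \right)} = - \frac{4}{b} + 1 = 1 - \frac{4}{b}$)
$39617 - t{\left(o{\left(y{\left(6,s{\left(1,-4 \right)} \right)},-2 \right)},140 \right)} = 39617 - \left(\frac{-4 - 2}{-2} + 140\right) = 39617 - \left(\left(- \frac{1}{2}\right) \left(-6\right) + 140\right) = 39617 - \left(3 + 140\right) = 39617 - 143 = 39474$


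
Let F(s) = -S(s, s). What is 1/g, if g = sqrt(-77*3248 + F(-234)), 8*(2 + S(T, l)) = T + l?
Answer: -I*sqrt(5918)/38467 ≈ -0.0019999*I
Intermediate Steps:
S(T, l) = -2 + T/8 + l/8 (S(T, l) = -2 + (T + l)/8 = -2 + (T/8 + l/8) = -2 + T/8 + l/8)
F(s) = 2 - s/4 (F(s) = -(-2 + s/8 + s/8) = -(-2 + s/4) = 2 - s/4)
g = 13*I*sqrt(5918)/2 (g = sqrt(-77*3248 + (2 - 1/4*(-234))) = sqrt(-250096 + (2 + 117/2)) = sqrt(-250096 + 121/2) = sqrt(-500071/2) = 13*I*sqrt(5918)/2 ≈ 500.04*I)
1/g = 1/(13*I*sqrt(5918)/2) = -I*sqrt(5918)/38467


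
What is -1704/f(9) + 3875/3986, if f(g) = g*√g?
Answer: -2229173/35874 ≈ -62.139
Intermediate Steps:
f(g) = g^(3/2)
-1704/f(9) + 3875/3986 = -1704/(9^(3/2)) + 3875/3986 = -1704/27 + 3875*(1/3986) = -1704*1/27 + 3875/3986 = -568/9 + 3875/3986 = -2229173/35874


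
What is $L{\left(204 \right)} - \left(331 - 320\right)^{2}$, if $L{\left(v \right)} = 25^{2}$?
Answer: $504$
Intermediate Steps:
$L{\left(v \right)} = 625$
$L{\left(204 \right)} - \left(331 - 320\right)^{2} = 625 - \left(331 - 320\right)^{2} = 625 - 11^{2} = 625 - 121 = 504$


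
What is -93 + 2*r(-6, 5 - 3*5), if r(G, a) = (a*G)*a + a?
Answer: -1313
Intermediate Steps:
r(G, a) = a + G*a² (r(G, a) = (G*a)*a + a = G*a² + a = a + G*a²)
-93 + 2*r(-6, 5 - 3*5) = -93 + 2*((5 - 3*5)*(1 - 6*(5 - 3*5))) = -93 + 2*((5 - 15)*(1 - 6*(5 - 15))) = -93 + 2*(-10*(1 - 6*(-10))) = -93 + 2*(-10*(1 + 60)) = -93 + 2*(-10*61) = -93 + 2*(-610) = -93 - 1220 = -1313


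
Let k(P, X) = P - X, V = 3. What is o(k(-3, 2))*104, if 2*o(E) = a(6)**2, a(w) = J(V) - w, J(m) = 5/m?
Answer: 8788/9 ≈ 976.44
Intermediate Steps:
a(w) = 5/3 - w
o(E) = 169/18 (o(E) = (5/3 - 1*6)**2/2 = (5/3 - 6)**2/2 = (-13/3)**2/2 = (1/2)*(169/9) = 169/18)
o(k(-3, 2))*104 = (169/18)*104 = 8788/9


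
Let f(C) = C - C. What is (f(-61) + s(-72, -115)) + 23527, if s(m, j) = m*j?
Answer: 31807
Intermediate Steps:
f(C) = 0
s(m, j) = j*m
(f(-61) + s(-72, -115)) + 23527 = (0 - 115*(-72)) + 23527 = (0 + 8280) + 23527 = 8280 + 23527 = 31807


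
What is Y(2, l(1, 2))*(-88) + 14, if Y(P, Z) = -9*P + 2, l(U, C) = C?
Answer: 1422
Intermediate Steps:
Y(P, Z) = 2 - 9*P
Y(2, l(1, 2))*(-88) + 14 = (2 - 9*2)*(-88) + 14 = (2 - 18)*(-88) + 14 = -16*(-88) + 14 = 1408 + 14 = 1422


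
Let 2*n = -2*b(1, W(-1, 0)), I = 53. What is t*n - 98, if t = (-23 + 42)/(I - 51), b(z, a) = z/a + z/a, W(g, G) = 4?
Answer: -411/4 ≈ -102.75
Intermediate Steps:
b(z, a) = 2*z/a
t = 19/2 (t = (-23 + 42)/(53 - 51) = 19/2 ≈ 9.5000)
n = -1/2 (n = (-4/4)/2 = (-2*1/2)/2 = (1/2)*(-1) = -1/2 ≈ -0.50000)
t*n - 98 = (19/2)*(-1/2) - 98 = -19/4 - 98 = -411/4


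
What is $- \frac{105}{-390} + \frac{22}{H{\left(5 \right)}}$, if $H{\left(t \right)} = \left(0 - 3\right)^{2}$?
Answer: $\frac{635}{234} \approx 2.7137$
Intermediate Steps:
$H{\left(t \right)} = 9$ ($H{\left(t \right)} = \left(-3\right)^{2} = 9$)
$- \frac{105}{-390} + \frac{22}{H{\left(5 \right)}} = - \frac{105}{-390} + \frac{22}{9} = \left(-105\right) \left(- \frac{1}{390}\right) + 22 \cdot \frac{1}{9} = \frac{7}{26} + \frac{22}{9} = \frac{635}{234}$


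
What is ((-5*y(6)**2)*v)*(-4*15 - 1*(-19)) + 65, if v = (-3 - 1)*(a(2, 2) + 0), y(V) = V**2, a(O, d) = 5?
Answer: -5313535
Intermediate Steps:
v = -20 (v = (-3 - 1)*(5 + 0) = -4*5 = -20)
((-5*y(6)**2)*v)*(-4*15 - 1*(-19)) + 65 = (-5*(6**2)**2*(-20))*(-4*15 - 1*(-19)) + 65 = (-5*36**2*(-20))*(-60 + 19) + 65 = (-5*1296*(-20))*(-41) + 65 = -6480*(-20)*(-41) + 65 = 129600*(-41) + 65 = -5313600 + 65 = -5313535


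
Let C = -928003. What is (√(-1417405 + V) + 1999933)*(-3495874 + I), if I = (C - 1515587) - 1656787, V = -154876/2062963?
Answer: -15191993051183 - 7596251*I*√6032215678006775033/2062963 ≈ -1.5192e+13 - 9.0437e+9*I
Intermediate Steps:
V = -154876/2062963 (V = -154876*1/2062963 = -154876/2062963 ≈ -0.075075)
I = -4100377 (I = (-928003 - 1515587) - 1656787 = -2443590 - 1656787 = -4100377)
(√(-1417405 + V) + 1999933)*(-3495874 + I) = (√(-1417405 - 154876/2062963) + 1999933)*(-3495874 - 4100377) = (√(-2924054225891/2062963) + 1999933)*(-7596251) = (I*√6032215678006775033/2062963 + 1999933)*(-7596251) = (1999933 + I*√6032215678006775033/2062963)*(-7596251) = -15191993051183 - 7596251*I*√6032215678006775033/2062963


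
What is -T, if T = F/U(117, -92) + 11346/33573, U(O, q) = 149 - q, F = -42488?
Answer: 15308766/87001 ≈ 175.96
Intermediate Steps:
T = -15308766/87001 (T = -42488/(149 - 1*(-92)) + 11346/33573 = -42488/(149 + 92) + 11346*(1/33573) = -42488/241 + 122/361 = -15308766/87001 ≈ -175.96)
-T = -1*(-15308766/87001) = 15308766/87001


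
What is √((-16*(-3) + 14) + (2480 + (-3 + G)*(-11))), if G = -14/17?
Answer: 3*√82977/17 ≈ 50.834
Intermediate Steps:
G = -14/17 (G = -14*1/17 = -14/17 ≈ -0.82353)
√((-16*(-3) + 14) + (2480 + (-3 + G)*(-11))) = √((-16*(-3) + 14) + (2480 + (-3 - 14/17)*(-11))) = √((48 + 14) + (2480 - 65/17*(-11))) = √(62 + (2480 + 715/17)) = √(62 + 42875/17) = √(43929/17) = 3*√82977/17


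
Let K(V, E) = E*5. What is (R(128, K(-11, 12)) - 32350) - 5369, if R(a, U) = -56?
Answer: -37775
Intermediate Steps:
K(V, E) = 5*E
(R(128, K(-11, 12)) - 32350) - 5369 = (-56 - 32350) - 5369 = -32406 - 5369 = -37775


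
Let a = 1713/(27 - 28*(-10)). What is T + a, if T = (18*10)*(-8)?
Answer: -440367/307 ≈ -1434.4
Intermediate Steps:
T = -1440 (T = 180*(-8) = -1440)
a = 1713/307 (a = 1713/(27 + 280) = 1713/307 ≈ 5.5798)
T + a = -1440 + 1713/307 = -440367/307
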